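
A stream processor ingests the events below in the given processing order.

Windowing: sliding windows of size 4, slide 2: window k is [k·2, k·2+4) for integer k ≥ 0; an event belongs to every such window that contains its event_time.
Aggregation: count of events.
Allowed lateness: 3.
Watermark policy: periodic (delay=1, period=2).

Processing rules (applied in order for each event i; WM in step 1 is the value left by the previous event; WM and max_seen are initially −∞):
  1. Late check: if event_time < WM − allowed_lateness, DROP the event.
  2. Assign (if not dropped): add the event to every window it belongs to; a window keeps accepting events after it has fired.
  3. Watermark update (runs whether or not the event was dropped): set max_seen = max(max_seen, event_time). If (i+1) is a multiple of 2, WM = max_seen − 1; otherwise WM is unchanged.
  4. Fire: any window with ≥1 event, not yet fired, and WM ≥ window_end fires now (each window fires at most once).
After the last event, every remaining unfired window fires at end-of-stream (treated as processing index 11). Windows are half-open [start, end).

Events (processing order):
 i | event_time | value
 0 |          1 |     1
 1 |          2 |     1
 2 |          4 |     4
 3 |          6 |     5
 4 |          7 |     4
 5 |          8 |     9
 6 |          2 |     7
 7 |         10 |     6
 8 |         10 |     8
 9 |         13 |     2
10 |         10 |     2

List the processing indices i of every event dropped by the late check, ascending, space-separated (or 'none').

6

i=0 t=1 v=1: → [0,4); WM=−∞
i=1 t=2 v=1: → [2,6),[0,4); WM=1
i=2 t=4 v=4: → [4,8),[2,6); WM=1
i=3 t=6 v=5: → [6,10),[4,8); WM=5; [0,4) fires=2
i=4 t=7 v=4: → [6,10),[4,8); WM=5
i=5 t=8 v=9: → [8,12),[6,10); WM=7; [2,6) fires=2
i=6 t=2 v=7: DROP (t<7-3); WM=7
i=7 t=10 v=6: → [10,14),[8,12); WM=9; [4,8) fires=3
i=8 t=10 v=8: → [10,14),[8,12); WM=9
i=9 t=13 v=2: → [12,16),[10,14); WM=12; [6,10) fires=3 [8,12) fires=3
i=10 t=10 v=2: → [10,14),[8,12); WM=12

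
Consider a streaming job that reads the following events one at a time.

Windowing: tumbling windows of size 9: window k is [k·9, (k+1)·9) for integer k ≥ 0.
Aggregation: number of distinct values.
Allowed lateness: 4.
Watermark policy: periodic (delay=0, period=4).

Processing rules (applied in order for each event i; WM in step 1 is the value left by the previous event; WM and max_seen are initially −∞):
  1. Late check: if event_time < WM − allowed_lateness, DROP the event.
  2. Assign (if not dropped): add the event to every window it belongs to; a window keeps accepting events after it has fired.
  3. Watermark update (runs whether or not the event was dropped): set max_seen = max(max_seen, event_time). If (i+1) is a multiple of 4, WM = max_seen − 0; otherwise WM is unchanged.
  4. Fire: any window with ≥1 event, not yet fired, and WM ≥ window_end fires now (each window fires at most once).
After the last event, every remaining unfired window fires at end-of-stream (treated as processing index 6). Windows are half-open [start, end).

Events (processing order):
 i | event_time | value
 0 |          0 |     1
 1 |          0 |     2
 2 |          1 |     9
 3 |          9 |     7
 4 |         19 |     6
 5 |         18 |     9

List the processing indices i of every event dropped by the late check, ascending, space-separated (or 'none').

none

i=0 t=0 v=1: → [0,9); WM=−∞
i=1 t=0 v=2: → [0,9); WM=−∞
i=2 t=1 v=9: → [0,9); WM=−∞
i=3 t=9 v=7: → [9,18); WM=9; [0,9) fires=3
i=4 t=19 v=6: → [18,27); WM=9
i=5 t=18 v=9: → [18,27); WM=9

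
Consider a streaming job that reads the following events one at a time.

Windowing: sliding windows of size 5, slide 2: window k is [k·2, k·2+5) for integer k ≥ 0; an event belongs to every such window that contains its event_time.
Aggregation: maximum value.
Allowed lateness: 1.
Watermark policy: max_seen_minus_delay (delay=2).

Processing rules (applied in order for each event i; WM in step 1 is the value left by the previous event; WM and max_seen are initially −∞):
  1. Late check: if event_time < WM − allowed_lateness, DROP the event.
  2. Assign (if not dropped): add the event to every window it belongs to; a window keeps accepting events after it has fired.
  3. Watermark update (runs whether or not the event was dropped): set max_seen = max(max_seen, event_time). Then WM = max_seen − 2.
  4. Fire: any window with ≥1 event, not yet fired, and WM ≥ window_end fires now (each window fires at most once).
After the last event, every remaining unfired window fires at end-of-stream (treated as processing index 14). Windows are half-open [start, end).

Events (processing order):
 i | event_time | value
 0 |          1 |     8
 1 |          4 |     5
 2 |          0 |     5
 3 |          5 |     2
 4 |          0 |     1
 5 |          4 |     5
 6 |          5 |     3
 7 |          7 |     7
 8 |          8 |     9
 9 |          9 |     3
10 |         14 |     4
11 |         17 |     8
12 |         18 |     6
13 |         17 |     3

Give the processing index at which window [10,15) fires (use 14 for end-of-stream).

i=0 t=1 v=8: → [0,5); WM=-1
i=1 t=4 v=5: → [4,9),[2,7),[0,5); WM=2
i=2 t=0 v=5: DROP (t<2-1); WM=2
i=3 t=5 v=2: → [4,9),[2,7); WM=3
i=4 t=0 v=1: DROP (t<3-1); WM=3
i=5 t=4 v=5: → [4,9),[2,7),[0,5); WM=3
i=6 t=5 v=3: → [4,9),[2,7); WM=3
i=7 t=7 v=7: → [6,11),[4,9); WM=5; [0,5) fires=8
i=8 t=8 v=9: → [8,13),[6,11),[4,9); WM=6
i=9 t=9 v=3: → [8,13),[6,11); WM=7; [2,7) fires=5
i=10 t=14 v=4: → [14,19),[12,17),[10,15); WM=12; [4,9) fires=9 [6,11) fires=9
i=11 t=17 v=8: → [16,21),[14,19); WM=15; [8,13) fires=9 [10,15) fires=4
i=12 t=18 v=6: → [18,23),[16,21),[14,19); WM=16
i=13 t=17 v=3: → [16,21),[14,19); WM=16

11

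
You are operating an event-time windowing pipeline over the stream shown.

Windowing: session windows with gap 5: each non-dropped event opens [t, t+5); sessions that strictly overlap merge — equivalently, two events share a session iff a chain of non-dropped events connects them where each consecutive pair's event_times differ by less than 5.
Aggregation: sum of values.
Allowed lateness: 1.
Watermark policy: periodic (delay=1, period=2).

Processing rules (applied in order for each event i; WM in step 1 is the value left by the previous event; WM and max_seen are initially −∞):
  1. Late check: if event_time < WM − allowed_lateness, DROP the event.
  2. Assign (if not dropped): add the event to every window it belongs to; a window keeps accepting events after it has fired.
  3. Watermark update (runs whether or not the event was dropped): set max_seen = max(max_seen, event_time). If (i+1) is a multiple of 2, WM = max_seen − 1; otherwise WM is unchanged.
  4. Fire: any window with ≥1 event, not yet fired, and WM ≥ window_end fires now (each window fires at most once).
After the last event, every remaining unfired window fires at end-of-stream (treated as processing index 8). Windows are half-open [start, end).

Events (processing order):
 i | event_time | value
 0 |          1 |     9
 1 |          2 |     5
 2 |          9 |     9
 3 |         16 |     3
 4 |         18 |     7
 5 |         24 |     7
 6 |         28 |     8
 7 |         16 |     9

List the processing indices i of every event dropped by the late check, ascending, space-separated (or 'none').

7

i=0 t=1 v=9: → [1,6); WM=−∞
i=1 t=2 v=5: → [1,7); WM=1
i=2 t=9 v=9: → [9,14); WM=1
i=3 t=16 v=3: → [16,21); WM=15
i=4 t=18 v=7: → [16,23); WM=15
i=5 t=24 v=7: → [24,29); WM=23
i=6 t=28 v=8: → [24,33); WM=23
i=7 t=16 v=9: DROP (t<23-1); WM=27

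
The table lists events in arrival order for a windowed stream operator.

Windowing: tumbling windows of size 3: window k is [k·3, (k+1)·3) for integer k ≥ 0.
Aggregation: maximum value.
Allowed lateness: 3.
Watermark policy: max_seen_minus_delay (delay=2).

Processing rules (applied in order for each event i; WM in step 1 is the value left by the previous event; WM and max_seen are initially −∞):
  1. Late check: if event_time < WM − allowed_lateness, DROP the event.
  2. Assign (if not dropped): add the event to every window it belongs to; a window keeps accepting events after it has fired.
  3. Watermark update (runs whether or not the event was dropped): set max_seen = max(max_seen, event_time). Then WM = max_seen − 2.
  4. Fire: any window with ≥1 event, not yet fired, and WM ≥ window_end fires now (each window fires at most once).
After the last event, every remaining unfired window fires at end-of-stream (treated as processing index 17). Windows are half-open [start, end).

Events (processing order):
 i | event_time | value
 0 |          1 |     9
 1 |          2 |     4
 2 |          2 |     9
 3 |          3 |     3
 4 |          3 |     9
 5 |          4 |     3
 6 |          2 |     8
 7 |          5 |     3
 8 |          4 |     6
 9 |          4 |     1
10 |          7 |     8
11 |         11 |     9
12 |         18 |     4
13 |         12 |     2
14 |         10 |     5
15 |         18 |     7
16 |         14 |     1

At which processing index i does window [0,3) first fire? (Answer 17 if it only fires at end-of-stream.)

i=0 t=1 v=9: → [0,3); WM=-1
i=1 t=2 v=4: → [0,3); WM=0
i=2 t=2 v=9: → [0,3); WM=0
i=3 t=3 v=3: → [3,6); WM=1
i=4 t=3 v=9: → [3,6); WM=1
i=5 t=4 v=3: → [3,6); WM=2
i=6 t=2 v=8: → [0,3); WM=2
i=7 t=5 v=3: → [3,6); WM=3; [0,3) fires=9
i=8 t=4 v=6: → [3,6); WM=3
i=9 t=4 v=1: → [3,6); WM=3
i=10 t=7 v=8: → [6,9); WM=5
i=11 t=11 v=9: → [9,12); WM=9; [3,6) fires=9 [6,9) fires=8
i=12 t=18 v=4: → [18,21); WM=16; [9,12) fires=9
i=13 t=12 v=2: DROP (t<16-3); WM=16
i=14 t=10 v=5: DROP (t<16-3); WM=16
i=15 t=18 v=7: → [18,21); WM=16
i=16 t=14 v=1: → [12,15); WM=16; [12,15) fires=1

7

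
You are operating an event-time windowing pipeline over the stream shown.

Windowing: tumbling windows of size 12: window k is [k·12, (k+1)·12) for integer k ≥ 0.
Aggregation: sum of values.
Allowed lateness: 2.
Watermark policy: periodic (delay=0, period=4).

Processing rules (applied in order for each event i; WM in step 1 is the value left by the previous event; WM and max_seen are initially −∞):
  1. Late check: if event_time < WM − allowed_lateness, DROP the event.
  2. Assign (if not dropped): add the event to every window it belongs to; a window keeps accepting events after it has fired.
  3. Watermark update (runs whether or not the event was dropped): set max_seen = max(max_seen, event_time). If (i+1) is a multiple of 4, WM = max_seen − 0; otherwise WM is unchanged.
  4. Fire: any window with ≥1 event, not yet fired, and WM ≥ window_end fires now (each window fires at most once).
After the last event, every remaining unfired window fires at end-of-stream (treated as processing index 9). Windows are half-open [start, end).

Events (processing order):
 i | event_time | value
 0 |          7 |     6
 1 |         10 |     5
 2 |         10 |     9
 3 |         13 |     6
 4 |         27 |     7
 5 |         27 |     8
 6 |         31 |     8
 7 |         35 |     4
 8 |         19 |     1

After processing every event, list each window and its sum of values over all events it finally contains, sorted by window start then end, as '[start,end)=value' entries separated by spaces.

[0,12)=20 [12,24)=6 [24,36)=27

i=0 t=7 v=6: → [0,12); WM=−∞
i=1 t=10 v=5: → [0,12); WM=−∞
i=2 t=10 v=9: → [0,12); WM=−∞
i=3 t=13 v=6: → [12,24); WM=13; [0,12) fires=20
i=4 t=27 v=7: → [24,36); WM=13
i=5 t=27 v=8: → [24,36); WM=13
i=6 t=31 v=8: → [24,36); WM=13
i=7 t=35 v=4: → [24,36); WM=35; [12,24) fires=6
i=8 t=19 v=1: DROP (t<35-2); WM=35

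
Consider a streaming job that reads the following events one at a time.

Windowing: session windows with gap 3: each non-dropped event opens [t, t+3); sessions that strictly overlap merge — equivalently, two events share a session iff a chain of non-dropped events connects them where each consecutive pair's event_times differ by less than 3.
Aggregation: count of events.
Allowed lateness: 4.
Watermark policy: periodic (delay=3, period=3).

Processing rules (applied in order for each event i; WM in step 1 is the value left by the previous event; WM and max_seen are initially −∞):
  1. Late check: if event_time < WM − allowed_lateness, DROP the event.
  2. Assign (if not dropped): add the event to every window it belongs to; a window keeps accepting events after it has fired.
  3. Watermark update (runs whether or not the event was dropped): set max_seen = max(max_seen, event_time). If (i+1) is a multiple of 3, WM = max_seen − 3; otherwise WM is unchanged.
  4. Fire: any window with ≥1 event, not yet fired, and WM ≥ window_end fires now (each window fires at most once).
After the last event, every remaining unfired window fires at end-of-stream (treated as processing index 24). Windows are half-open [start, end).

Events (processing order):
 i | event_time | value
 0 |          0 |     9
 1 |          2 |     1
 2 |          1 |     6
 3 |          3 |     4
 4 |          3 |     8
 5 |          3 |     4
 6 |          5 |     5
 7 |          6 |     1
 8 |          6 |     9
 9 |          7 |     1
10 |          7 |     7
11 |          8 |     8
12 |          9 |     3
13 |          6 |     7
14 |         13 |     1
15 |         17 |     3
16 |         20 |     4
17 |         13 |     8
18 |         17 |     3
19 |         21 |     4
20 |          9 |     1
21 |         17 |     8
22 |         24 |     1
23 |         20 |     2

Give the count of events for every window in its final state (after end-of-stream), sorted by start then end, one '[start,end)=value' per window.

[0,12)=14 [13,16)=2 [17,20)=3 [20,24)=3 [24,27)=1

i=0 t=0 v=9: → [0,3); WM=−∞
i=1 t=2 v=1: → [0,5); WM=−∞
i=2 t=1 v=6: → [0,5); WM=-1
i=3 t=3 v=4: → [0,6); WM=-1
i=4 t=3 v=8: → [0,6); WM=-1
i=5 t=3 v=4: → [0,6); WM=0
i=6 t=5 v=5: → [0,8); WM=0
i=7 t=6 v=1: → [0,9); WM=0
i=8 t=6 v=9: → [0,9); WM=3
i=9 t=7 v=1: → [0,10); WM=3
i=10 t=7 v=7: → [0,10); WM=3
i=11 t=8 v=8: → [0,11); WM=5
i=12 t=9 v=3: → [0,12); WM=5
i=13 t=6 v=7: → [0,12); WM=5
i=14 t=13 v=1: → [13,16); WM=10
i=15 t=17 v=3: → [17,20); WM=10
i=16 t=20 v=4: → [20,23); WM=10
i=17 t=13 v=8: → [13,16); WM=17
i=18 t=17 v=3: → [17,20); WM=17
i=19 t=21 v=4: → [20,24); WM=17
i=20 t=9 v=1: DROP (t<17-4); WM=18
i=21 t=17 v=8: → [17,20); WM=18
i=22 t=24 v=1: → [24,27); WM=18
i=23 t=20 v=2: → [20,24); WM=21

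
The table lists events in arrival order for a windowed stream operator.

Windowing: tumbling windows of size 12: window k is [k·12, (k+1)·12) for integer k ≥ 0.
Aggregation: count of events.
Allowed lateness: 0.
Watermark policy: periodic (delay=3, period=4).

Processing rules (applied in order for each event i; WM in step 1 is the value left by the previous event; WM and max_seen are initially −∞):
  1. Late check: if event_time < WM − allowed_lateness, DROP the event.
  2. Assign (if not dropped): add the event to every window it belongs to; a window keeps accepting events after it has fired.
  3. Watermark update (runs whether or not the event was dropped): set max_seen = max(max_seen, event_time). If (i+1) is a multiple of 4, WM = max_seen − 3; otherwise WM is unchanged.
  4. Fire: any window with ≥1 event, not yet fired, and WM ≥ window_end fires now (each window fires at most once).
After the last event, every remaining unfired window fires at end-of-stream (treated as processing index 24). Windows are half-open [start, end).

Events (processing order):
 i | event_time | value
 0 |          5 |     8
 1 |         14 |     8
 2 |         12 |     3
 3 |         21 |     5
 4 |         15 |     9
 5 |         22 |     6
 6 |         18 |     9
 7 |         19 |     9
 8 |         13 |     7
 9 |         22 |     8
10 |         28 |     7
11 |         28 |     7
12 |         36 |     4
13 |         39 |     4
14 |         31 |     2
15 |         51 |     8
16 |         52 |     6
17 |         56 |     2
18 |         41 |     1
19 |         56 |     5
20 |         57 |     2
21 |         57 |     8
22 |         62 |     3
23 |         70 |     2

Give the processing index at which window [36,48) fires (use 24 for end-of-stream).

15

i=0 t=5 v=8: → [0,12); WM=−∞
i=1 t=14 v=8: → [12,24); WM=−∞
i=2 t=12 v=3: → [12,24); WM=−∞
i=3 t=21 v=5: → [12,24); WM=18; [0,12) fires=1
i=4 t=15 v=9: DROP (t<18-0); WM=18
i=5 t=22 v=6: → [12,24); WM=18
i=6 t=18 v=9: → [12,24); WM=18
i=7 t=19 v=9: → [12,24); WM=19
i=8 t=13 v=7: DROP (t<19-0); WM=19
i=9 t=22 v=8: → [12,24); WM=19
i=10 t=28 v=7: → [24,36); WM=19
i=11 t=28 v=7: → [24,36); WM=25; [12,24) fires=7
i=12 t=36 v=4: → [36,48); WM=25
i=13 t=39 v=4: → [36,48); WM=25
i=14 t=31 v=2: → [24,36); WM=25
i=15 t=51 v=8: → [48,60); WM=48; [24,36) fires=3 [36,48) fires=2
i=16 t=52 v=6: → [48,60); WM=48
i=17 t=56 v=2: → [48,60); WM=48
i=18 t=41 v=1: DROP (t<48-0); WM=48
i=19 t=56 v=5: → [48,60); WM=53
i=20 t=57 v=2: → [48,60); WM=53
i=21 t=57 v=8: → [48,60); WM=53
i=22 t=62 v=3: → [60,72); WM=53
i=23 t=70 v=2: → [60,72); WM=67; [48,60) fires=6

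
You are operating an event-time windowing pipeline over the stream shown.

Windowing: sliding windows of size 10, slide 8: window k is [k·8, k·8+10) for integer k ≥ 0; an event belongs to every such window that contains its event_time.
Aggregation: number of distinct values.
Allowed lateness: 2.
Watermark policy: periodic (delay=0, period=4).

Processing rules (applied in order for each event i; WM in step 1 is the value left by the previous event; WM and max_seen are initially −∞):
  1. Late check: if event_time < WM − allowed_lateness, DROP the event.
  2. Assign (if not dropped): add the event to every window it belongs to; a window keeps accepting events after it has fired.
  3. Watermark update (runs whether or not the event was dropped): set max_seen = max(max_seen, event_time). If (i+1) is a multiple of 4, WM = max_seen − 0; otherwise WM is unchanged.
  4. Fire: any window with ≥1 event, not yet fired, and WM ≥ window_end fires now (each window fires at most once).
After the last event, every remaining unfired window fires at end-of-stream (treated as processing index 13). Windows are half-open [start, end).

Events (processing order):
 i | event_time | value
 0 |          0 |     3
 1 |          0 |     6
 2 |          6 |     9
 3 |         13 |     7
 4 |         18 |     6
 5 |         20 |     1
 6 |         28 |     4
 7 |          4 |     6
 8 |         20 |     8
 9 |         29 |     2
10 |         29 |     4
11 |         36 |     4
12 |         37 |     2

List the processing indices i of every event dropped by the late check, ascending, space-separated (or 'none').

7 8

i=0 t=0 v=3: → [0,10); WM=−∞
i=1 t=0 v=6: → [0,10); WM=−∞
i=2 t=6 v=9: → [0,10); WM=−∞
i=3 t=13 v=7: → [8,18); WM=13; [0,10) fires=3
i=4 t=18 v=6: → [16,26); WM=13
i=5 t=20 v=1: → [16,26); WM=13
i=6 t=28 v=4: → [24,34); WM=13
i=7 t=4 v=6: DROP (t<13-2); WM=28; [8,18) fires=1 [16,26) fires=2
i=8 t=20 v=8: DROP (t<28-2); WM=28
i=9 t=29 v=2: → [24,34); WM=28
i=10 t=29 v=4: → [24,34); WM=28
i=11 t=36 v=4: → [32,42); WM=36; [24,34) fires=2
i=12 t=37 v=2: → [32,42); WM=36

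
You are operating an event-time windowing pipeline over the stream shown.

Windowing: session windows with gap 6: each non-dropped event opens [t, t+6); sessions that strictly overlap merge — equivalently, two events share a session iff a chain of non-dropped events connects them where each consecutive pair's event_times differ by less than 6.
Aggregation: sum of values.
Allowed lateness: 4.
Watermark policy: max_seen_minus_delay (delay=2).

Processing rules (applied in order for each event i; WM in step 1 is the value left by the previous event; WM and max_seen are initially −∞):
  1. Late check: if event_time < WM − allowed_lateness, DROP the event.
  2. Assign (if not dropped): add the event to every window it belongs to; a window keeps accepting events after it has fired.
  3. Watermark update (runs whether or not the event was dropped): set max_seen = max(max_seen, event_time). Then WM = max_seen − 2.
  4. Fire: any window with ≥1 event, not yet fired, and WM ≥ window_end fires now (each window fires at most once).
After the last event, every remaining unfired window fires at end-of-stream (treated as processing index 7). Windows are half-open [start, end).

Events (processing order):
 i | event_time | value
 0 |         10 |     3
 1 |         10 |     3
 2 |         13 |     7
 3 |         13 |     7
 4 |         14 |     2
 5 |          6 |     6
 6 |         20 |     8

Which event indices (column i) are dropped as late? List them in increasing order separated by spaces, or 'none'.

5

i=0 t=10 v=3: → [10,16); WM=8
i=1 t=10 v=3: → [10,16); WM=8
i=2 t=13 v=7: → [10,19); WM=11
i=3 t=13 v=7: → [10,19); WM=11
i=4 t=14 v=2: → [10,20); WM=12
i=5 t=6 v=6: DROP (t<12-4); WM=12
i=6 t=20 v=8: → [20,26); WM=18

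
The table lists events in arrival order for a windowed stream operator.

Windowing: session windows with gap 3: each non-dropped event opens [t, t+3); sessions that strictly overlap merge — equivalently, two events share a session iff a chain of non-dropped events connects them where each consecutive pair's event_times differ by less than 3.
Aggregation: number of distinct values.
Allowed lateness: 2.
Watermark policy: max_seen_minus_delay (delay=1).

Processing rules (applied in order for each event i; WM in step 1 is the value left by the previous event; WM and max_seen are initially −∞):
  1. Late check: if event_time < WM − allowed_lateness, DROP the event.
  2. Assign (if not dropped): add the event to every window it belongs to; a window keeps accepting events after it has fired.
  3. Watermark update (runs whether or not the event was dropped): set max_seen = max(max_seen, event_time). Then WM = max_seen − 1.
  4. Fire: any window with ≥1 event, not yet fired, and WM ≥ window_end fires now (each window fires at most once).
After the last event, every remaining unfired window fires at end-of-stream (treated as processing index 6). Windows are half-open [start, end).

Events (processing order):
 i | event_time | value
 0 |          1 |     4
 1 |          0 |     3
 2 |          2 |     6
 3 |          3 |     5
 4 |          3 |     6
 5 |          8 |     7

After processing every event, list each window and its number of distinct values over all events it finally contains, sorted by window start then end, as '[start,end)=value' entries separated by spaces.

i=0 t=1 v=4: → [1,4); WM=0
i=1 t=0 v=3: → [0,4); WM=0
i=2 t=2 v=6: → [0,5); WM=1
i=3 t=3 v=5: → [0,6); WM=2
i=4 t=3 v=6: → [0,6); WM=2
i=5 t=8 v=7: → [8,11); WM=7

[0,6)=4 [8,11)=1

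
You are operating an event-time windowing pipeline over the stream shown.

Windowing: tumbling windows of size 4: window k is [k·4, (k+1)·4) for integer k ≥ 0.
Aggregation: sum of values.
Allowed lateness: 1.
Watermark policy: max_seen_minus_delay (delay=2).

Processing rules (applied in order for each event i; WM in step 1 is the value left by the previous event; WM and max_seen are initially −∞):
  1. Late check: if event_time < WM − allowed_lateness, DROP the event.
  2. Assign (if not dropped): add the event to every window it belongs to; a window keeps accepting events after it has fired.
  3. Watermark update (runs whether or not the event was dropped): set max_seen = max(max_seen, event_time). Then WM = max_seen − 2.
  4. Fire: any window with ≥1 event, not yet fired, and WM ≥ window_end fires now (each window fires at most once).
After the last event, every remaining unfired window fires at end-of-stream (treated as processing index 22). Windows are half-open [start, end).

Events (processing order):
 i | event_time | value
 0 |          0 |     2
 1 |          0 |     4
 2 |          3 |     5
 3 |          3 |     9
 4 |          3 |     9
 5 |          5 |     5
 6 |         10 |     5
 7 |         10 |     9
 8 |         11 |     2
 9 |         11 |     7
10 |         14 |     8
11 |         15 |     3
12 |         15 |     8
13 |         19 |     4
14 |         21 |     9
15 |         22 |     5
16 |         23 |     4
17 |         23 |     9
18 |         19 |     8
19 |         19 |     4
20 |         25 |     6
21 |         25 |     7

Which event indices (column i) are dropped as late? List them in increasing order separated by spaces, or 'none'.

i=0 t=0 v=2: → [0,4); WM=-2
i=1 t=0 v=4: → [0,4); WM=-2
i=2 t=3 v=5: → [0,4); WM=1
i=3 t=3 v=9: → [0,4); WM=1
i=4 t=3 v=9: → [0,4); WM=1
i=5 t=5 v=5: → [4,8); WM=3
i=6 t=10 v=5: → [8,12); WM=8; [0,4) fires=29 [4,8) fires=5
i=7 t=10 v=9: → [8,12); WM=8
i=8 t=11 v=2: → [8,12); WM=9
i=9 t=11 v=7: → [8,12); WM=9
i=10 t=14 v=8: → [12,16); WM=12; [8,12) fires=23
i=11 t=15 v=3: → [12,16); WM=13
i=12 t=15 v=8: → [12,16); WM=13
i=13 t=19 v=4: → [16,20); WM=17; [12,16) fires=19
i=14 t=21 v=9: → [20,24); WM=19
i=15 t=22 v=5: → [20,24); WM=20; [16,20) fires=4
i=16 t=23 v=4: → [20,24); WM=21
i=17 t=23 v=9: → [20,24); WM=21
i=18 t=19 v=8: DROP (t<21-1); WM=21
i=19 t=19 v=4: DROP (t<21-1); WM=21
i=20 t=25 v=6: → [24,28); WM=23
i=21 t=25 v=7: → [24,28); WM=23

18 19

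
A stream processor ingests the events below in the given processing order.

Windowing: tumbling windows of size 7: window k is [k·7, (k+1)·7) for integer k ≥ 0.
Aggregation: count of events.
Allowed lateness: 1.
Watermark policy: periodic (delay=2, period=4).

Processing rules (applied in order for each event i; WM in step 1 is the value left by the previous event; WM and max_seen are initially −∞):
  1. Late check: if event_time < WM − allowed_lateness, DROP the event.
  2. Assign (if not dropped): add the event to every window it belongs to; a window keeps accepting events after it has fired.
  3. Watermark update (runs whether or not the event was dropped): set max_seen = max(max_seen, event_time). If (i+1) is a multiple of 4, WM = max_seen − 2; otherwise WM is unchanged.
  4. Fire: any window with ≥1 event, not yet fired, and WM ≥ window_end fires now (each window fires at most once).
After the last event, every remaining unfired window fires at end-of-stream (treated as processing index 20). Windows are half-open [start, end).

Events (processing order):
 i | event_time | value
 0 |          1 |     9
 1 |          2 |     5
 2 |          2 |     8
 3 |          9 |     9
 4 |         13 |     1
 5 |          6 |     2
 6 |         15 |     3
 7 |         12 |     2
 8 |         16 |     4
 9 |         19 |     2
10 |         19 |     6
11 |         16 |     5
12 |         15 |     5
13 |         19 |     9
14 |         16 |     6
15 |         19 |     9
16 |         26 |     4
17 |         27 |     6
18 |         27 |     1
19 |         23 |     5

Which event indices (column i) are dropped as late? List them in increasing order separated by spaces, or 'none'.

i=0 t=1 v=9: → [0,7); WM=−∞
i=1 t=2 v=5: → [0,7); WM=−∞
i=2 t=2 v=8: → [0,7); WM=−∞
i=3 t=9 v=9: → [7,14); WM=7; [0,7) fires=3
i=4 t=13 v=1: → [7,14); WM=7
i=5 t=6 v=2: → [0,7); WM=7
i=6 t=15 v=3: → [14,21); WM=7
i=7 t=12 v=2: → [7,14); WM=13
i=8 t=16 v=4: → [14,21); WM=13
i=9 t=19 v=2: → [14,21); WM=13
i=10 t=19 v=6: → [14,21); WM=13
i=11 t=16 v=5: → [14,21); WM=17; [7,14) fires=3
i=12 t=15 v=5: DROP (t<17-1); WM=17
i=13 t=19 v=9: → [14,21); WM=17
i=14 t=16 v=6: → [14,21); WM=17
i=15 t=19 v=9: → [14,21); WM=17
i=16 t=26 v=4: → [21,28); WM=17
i=17 t=27 v=6: → [21,28); WM=17
i=18 t=27 v=1: → [21,28); WM=17
i=19 t=23 v=5: → [21,28); WM=25; [14,21) fires=8

12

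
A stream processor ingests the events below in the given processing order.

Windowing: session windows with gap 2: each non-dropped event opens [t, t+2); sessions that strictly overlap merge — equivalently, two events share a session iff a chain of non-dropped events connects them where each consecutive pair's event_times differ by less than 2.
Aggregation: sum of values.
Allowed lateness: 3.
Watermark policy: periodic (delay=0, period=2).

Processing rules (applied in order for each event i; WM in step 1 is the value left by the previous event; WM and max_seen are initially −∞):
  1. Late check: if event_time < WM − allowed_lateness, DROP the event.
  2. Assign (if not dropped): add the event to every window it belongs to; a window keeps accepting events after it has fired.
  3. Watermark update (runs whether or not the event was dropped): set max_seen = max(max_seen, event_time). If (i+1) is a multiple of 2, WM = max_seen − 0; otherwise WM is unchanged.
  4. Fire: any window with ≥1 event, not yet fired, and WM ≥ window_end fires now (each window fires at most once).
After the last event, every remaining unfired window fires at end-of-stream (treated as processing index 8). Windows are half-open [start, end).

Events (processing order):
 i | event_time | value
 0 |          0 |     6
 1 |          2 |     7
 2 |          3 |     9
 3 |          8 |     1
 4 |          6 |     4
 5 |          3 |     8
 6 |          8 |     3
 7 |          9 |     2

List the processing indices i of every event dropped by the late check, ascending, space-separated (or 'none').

5

i=0 t=0 v=6: → [0,2); WM=−∞
i=1 t=2 v=7: → [2,4); WM=2
i=2 t=3 v=9: → [2,5); WM=2
i=3 t=8 v=1: → [8,10); WM=8
i=4 t=6 v=4: → [6,8); WM=8
i=5 t=3 v=8: DROP (t<8-3); WM=8
i=6 t=8 v=3: → [8,10); WM=8
i=7 t=9 v=2: → [8,11); WM=9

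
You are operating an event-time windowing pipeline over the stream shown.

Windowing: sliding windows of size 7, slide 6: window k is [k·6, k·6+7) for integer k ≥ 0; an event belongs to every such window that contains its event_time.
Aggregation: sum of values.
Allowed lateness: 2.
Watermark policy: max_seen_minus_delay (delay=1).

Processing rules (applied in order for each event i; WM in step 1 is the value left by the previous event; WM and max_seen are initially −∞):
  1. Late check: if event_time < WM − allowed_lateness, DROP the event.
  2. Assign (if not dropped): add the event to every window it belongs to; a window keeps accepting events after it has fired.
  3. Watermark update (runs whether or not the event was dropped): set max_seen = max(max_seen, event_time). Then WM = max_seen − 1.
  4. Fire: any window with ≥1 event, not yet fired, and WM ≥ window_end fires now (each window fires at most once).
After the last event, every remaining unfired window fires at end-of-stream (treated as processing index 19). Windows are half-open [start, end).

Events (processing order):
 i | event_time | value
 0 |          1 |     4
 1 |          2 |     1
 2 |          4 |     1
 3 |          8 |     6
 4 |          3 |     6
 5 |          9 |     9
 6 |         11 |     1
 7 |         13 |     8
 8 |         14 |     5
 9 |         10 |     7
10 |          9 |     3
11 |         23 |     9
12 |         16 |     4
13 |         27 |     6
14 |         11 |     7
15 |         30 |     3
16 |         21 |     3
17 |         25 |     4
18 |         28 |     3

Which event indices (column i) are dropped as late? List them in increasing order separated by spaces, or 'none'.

4 9 10 12 14 16 17

i=0 t=1 v=4: → [0,7); WM=0
i=1 t=2 v=1: → [0,7); WM=1
i=2 t=4 v=1: → [0,7); WM=3
i=3 t=8 v=6: → [6,13); WM=7; [0,7) fires=6
i=4 t=3 v=6: DROP (t<7-2); WM=7
i=5 t=9 v=9: → [6,13); WM=8
i=6 t=11 v=1: → [6,13); WM=10
i=7 t=13 v=8: → [12,19); WM=12
i=8 t=14 v=5: → [12,19); WM=13; [6,13) fires=16
i=9 t=10 v=7: DROP (t<13-2); WM=13
i=10 t=9 v=3: DROP (t<13-2); WM=13
i=11 t=23 v=9: → [18,25); WM=22; [12,19) fires=13
i=12 t=16 v=4: DROP (t<22-2); WM=22
i=13 t=27 v=6: → [24,31); WM=26; [18,25) fires=9
i=14 t=11 v=7: DROP (t<26-2); WM=26
i=15 t=30 v=3: → [30,37),[24,31); WM=29
i=16 t=21 v=3: DROP (t<29-2); WM=29
i=17 t=25 v=4: DROP (t<29-2); WM=29
i=18 t=28 v=3: → [24,31); WM=29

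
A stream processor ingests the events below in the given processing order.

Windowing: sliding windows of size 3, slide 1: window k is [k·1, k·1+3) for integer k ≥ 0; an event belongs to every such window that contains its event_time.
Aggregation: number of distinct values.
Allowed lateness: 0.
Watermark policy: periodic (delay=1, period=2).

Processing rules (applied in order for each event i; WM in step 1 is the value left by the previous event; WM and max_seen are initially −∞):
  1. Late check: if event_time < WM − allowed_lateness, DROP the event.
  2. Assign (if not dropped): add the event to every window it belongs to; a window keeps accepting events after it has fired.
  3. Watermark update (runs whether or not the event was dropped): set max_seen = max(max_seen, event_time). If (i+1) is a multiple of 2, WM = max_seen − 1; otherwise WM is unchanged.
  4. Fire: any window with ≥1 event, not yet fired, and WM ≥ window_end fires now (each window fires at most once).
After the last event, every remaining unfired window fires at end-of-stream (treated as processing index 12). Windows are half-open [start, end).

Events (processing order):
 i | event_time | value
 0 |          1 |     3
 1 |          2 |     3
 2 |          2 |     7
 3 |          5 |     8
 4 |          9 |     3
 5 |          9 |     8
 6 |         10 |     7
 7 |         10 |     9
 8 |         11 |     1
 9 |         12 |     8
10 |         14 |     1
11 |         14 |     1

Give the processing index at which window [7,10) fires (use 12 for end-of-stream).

i=0 t=1 v=3: → [1,4),[0,3); WM=−∞
i=1 t=2 v=3: → [2,5),[1,4),[0,3); WM=1
i=2 t=2 v=7: → [2,5),[1,4),[0,3); WM=1
i=3 t=5 v=8: → [5,8),[4,7),[3,6); WM=4; [0,3) fires=2 [1,4) fires=2
i=4 t=9 v=3: → [9,12),[8,11),[7,10); WM=4
i=5 t=9 v=8: → [9,12),[8,11),[7,10); WM=8; [2,5) fires=2 [3,6) fires=1 [4,7) fires=1 [5,8) fires=1
i=6 t=10 v=7: → [10,13),[9,12),[8,11); WM=8
i=7 t=10 v=9: → [10,13),[9,12),[8,11); WM=9
i=8 t=11 v=1: → [11,14),[10,13),[9,12); WM=9
i=9 t=12 v=8: → [12,15),[11,14),[10,13); WM=11; [7,10) fires=2 [8,11) fires=4
i=10 t=14 v=1: → [14,17),[13,16),[12,15); WM=11
i=11 t=14 v=1: → [14,17),[13,16),[12,15); WM=13; [9,12) fires=5 [10,13) fires=4

9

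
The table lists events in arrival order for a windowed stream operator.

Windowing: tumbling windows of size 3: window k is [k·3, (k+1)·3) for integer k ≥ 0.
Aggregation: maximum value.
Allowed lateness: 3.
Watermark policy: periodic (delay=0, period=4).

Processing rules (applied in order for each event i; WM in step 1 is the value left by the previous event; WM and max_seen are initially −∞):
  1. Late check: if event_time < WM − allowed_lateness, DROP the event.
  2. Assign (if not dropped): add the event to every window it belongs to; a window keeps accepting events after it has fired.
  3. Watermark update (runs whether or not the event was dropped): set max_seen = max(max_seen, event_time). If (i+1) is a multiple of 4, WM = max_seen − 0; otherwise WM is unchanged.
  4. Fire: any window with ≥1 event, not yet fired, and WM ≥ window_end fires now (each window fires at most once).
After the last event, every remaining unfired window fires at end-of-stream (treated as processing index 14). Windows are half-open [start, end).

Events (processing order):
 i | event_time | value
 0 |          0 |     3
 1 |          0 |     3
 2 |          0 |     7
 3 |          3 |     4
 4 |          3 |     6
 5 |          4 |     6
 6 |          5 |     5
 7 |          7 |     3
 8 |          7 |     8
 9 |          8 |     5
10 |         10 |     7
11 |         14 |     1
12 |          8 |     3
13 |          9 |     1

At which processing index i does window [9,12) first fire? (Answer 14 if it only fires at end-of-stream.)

11

i=0 t=0 v=3: → [0,3); WM=−∞
i=1 t=0 v=3: → [0,3); WM=−∞
i=2 t=0 v=7: → [0,3); WM=−∞
i=3 t=3 v=4: → [3,6); WM=3; [0,3) fires=7
i=4 t=3 v=6: → [3,6); WM=3
i=5 t=4 v=6: → [3,6); WM=3
i=6 t=5 v=5: → [3,6); WM=3
i=7 t=7 v=3: → [6,9); WM=7; [3,6) fires=6
i=8 t=7 v=8: → [6,9); WM=7
i=9 t=8 v=5: → [6,9); WM=7
i=10 t=10 v=7: → [9,12); WM=7
i=11 t=14 v=1: → [12,15); WM=14; [6,9) fires=8 [9,12) fires=7
i=12 t=8 v=3: DROP (t<14-3); WM=14
i=13 t=9 v=1: DROP (t<14-3); WM=14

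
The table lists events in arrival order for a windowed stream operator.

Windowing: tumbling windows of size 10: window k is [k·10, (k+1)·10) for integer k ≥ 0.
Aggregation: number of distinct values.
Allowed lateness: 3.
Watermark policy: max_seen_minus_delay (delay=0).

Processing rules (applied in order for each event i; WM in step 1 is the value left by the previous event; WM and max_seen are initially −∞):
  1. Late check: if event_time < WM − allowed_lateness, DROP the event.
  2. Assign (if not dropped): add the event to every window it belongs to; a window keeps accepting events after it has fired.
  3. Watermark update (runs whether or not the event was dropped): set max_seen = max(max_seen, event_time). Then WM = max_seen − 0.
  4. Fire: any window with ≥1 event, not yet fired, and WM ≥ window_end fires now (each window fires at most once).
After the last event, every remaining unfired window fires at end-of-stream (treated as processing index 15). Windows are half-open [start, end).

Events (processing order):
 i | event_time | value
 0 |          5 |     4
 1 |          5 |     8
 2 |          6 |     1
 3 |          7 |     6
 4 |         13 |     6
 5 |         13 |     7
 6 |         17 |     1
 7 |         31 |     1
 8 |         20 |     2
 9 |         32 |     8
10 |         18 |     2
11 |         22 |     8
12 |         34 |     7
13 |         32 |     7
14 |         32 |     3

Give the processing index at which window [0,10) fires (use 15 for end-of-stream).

i=0 t=5 v=4: → [0,10); WM=5
i=1 t=5 v=8: → [0,10); WM=5
i=2 t=6 v=1: → [0,10); WM=6
i=3 t=7 v=6: → [0,10); WM=7
i=4 t=13 v=6: → [10,20); WM=13; [0,10) fires=4
i=5 t=13 v=7: → [10,20); WM=13
i=6 t=17 v=1: → [10,20); WM=17
i=7 t=31 v=1: → [30,40); WM=31; [10,20) fires=3
i=8 t=20 v=2: DROP (t<31-3); WM=31
i=9 t=32 v=8: → [30,40); WM=32
i=10 t=18 v=2: DROP (t<32-3); WM=32
i=11 t=22 v=8: DROP (t<32-3); WM=32
i=12 t=34 v=7: → [30,40); WM=34
i=13 t=32 v=7: → [30,40); WM=34
i=14 t=32 v=3: → [30,40); WM=34

4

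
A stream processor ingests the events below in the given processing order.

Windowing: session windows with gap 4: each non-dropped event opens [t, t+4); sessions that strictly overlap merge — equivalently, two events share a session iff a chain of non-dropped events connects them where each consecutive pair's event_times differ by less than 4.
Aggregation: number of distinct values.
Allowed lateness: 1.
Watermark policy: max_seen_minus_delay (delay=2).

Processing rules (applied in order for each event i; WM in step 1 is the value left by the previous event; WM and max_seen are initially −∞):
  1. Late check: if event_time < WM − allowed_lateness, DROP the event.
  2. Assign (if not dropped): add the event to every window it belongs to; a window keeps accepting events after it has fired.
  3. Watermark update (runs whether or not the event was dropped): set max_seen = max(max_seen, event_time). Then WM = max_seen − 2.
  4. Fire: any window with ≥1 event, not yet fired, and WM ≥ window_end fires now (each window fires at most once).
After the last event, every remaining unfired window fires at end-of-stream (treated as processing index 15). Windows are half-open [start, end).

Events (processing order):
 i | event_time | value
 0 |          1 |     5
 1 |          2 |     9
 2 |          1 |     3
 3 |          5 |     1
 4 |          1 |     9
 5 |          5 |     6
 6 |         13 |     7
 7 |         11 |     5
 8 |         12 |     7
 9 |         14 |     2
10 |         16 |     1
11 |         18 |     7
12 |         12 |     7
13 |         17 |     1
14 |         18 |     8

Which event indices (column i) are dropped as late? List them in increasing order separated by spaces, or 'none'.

4 12

i=0 t=1 v=5: → [1,5); WM=-1
i=1 t=2 v=9: → [1,6); WM=0
i=2 t=1 v=3: → [1,6); WM=0
i=3 t=5 v=1: → [1,9); WM=3
i=4 t=1 v=9: DROP (t<3-1); WM=3
i=5 t=5 v=6: → [1,9); WM=3
i=6 t=13 v=7: → [13,17); WM=11
i=7 t=11 v=5: → [11,17); WM=11
i=8 t=12 v=7: → [11,17); WM=11
i=9 t=14 v=2: → [11,18); WM=12
i=10 t=16 v=1: → [11,20); WM=14
i=11 t=18 v=7: → [11,22); WM=16
i=12 t=12 v=7: DROP (t<16-1); WM=16
i=13 t=17 v=1: → [11,22); WM=16
i=14 t=18 v=8: → [11,22); WM=16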